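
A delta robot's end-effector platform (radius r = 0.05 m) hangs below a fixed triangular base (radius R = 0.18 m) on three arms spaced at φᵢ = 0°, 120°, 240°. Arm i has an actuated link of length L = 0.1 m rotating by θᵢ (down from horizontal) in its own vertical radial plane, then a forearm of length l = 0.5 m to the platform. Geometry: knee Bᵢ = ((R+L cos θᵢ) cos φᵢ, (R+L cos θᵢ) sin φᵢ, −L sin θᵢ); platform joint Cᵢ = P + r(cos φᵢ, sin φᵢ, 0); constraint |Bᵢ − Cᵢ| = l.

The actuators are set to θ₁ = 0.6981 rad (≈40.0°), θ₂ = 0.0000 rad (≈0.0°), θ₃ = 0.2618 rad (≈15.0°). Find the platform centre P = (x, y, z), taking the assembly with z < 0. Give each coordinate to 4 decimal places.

arm 1 at φ=0.0°: ρ1 = 0.2066;  centre 1 = (0.2066, 0.0000, -0.0643)
arm 2 at φ=120.0°: ρ2 = 0.2300;  centre 2 = (-0.1150, 0.1992, 0.0000)
arm 3 at φ=240.0°: ρ3 = 0.2266;  centre 3 = (-0.1133, -0.1962, -0.0259)
eliminate P² terms by subtracting sphere 1 from 2 and 3
linear system: -0.6432x+0.3984y = 0.0061−0.1286z; -0.6398x+-0.3925y = 0.0052−0.0768z
Cramer: x(z) = -0.0088+0.1597z;  y(z) = 0.0011-0.0648z
quadratic in z: (1.0297)z²+(0.0596)z+(-0.1995)=0, √Δ=0.9084 → z ∈ {-0.4700, 0.4121}; z = -0.4700 (taking z<0)
x = -0.0839, y = 0.0315

(-0.0839, 0.0315, -0.4700)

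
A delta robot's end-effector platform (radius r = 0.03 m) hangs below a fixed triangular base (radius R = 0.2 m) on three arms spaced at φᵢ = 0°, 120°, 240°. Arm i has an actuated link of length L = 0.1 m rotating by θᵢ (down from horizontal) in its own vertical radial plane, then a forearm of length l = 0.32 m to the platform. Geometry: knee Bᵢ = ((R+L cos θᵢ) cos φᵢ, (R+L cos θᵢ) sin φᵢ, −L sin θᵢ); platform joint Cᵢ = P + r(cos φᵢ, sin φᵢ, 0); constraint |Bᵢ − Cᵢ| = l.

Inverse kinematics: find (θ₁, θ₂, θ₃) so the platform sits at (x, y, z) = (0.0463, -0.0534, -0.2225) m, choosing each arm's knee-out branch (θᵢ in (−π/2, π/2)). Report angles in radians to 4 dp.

θ₁ = 0.0000, θ₂ = 1.0472, θ₃ = 0.2620

rotate P by −φ1: (0.0463, -0.0534, -0.2225)
  A=0.1237, B=-0.2225, C=(l²−L²−A²−y'²−z²)/(2L)=0.1237
  γ=atan2(-0.2225,0.1237)=-1.0634;  ψ=arccos(0.4859)=1.0634;  θ1=γ+ψ≈0.0000
rotate P by −φ2: (-0.0694, -0.0134, -0.2225)
  A=0.2394, B=-0.2225, C=(l²−L²−A²−y'²−z²)/(2L)=-0.0730
  θ2 = atan2(B,A) + arccos(C/0.3268) = 1.0472
arm 3 (φ=240.0°): x'=0.0231, y'=0.0668
  e−x'=0.1469;  (l²−L²−(e−x')²−y'²−z²)/2L = 0.0843
  γ=atan2(-0.2225,0.1469)=-0.9873;  ψ=arccos(0.3160)=1.2493;  θ3=γ+ψ≈0.2620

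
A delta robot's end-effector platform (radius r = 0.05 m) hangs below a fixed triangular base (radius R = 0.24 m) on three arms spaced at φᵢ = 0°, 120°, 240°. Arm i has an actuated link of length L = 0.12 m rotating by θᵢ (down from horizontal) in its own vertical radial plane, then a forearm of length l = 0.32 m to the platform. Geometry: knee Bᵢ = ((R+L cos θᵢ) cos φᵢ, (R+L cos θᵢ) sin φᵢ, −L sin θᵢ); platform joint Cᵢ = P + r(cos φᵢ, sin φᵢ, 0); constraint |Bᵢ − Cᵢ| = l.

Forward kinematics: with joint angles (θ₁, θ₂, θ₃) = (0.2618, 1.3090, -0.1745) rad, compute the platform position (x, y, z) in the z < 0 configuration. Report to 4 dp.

(0.0320, -0.0899, -0.1700)

S1 = (0.3059·cos0.0°, 0.3059·sin0.0°, -0.0311) = (0.3059, 0.0000, -0.0311)
φ2=120.0°: virtual centre (-0.1105, 0.1914, -0.1159), radius l
arm 3 at φ=240.0°: ρ3 = 0.3082;  S3 = (-0.1541, -0.2669, 0.0208)
subtract pairs → two planes through P
[-0.8329 0.3829 -0.1697]·P = -0.0322;  [-0.9200 -0.5338 0.1038]·P = 0.0009
Cramer: x(z) = 0.0212-0.0638z;  y(z) = -0.0381+0.3044z
into |P−S₁|² = l²: 1.0967z² + 0.0752z + -0.0189 = 0;  Δ = 0.0886;  z = -0.1700 or 0.1014 → z<0 root = -0.1700
x = 0.0320, y = -0.0899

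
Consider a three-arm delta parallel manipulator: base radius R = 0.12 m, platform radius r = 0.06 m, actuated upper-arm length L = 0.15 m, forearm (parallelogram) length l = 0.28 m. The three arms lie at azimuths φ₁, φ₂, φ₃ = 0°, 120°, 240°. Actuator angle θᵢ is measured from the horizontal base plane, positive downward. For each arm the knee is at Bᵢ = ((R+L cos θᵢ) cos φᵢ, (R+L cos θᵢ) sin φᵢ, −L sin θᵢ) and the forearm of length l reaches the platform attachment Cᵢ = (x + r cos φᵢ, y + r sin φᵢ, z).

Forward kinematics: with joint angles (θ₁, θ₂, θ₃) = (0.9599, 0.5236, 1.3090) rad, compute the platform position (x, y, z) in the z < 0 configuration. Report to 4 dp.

(0.0016, 0.1153, -0.3332)

arm 1 at φ=0.0°: e+L cos θ1 = 0.1460;  S1 = (0.1460, 0.0000, -0.1229)
φ2=120.0°: virtual centre (-0.0950, 0.1645, -0.0750), radius l
φ3=240.0°: virtual centre (-0.0494, -0.0856, -0.1449), radius l
subtract pairs → two planes through P
[-0.4820 0.3289 0.0957]·P = 0.0053;  [-0.3909 -0.1712 -0.0440]·P = -0.0057
Cramer: x(z) = 0.0046+0.0090z;  y(z) = 0.0227-0.2779z
quadratic in z: (1.0773)z²+(0.2306)z+(-0.0428)=0, √Δ=0.4873 → z ∈ {-0.3332, 0.1192}; z = -0.3332 (taking z<0)
x = 0.0016, y = 0.1153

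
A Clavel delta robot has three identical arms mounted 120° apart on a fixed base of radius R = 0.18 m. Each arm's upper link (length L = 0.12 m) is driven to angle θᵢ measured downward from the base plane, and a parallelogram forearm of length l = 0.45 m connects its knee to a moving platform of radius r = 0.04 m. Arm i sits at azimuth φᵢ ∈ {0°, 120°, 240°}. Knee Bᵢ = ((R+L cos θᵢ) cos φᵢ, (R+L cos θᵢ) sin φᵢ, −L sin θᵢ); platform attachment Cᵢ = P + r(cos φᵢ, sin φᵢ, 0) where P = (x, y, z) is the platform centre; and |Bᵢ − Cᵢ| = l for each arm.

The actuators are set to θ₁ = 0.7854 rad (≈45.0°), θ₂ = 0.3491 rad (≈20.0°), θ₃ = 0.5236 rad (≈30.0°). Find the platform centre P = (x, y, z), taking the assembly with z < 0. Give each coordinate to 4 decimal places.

arm 1 at φ=0.0°: ρ1 = 0.2249;  S1 = (0.2249, 0.0000, -0.0849)
φ2=120.0°: virtual centre (-0.1264, 0.2189, -0.0410), radius l
S3 = (0.2439·cos240.0°, 0.2439·sin240.0°, -0.0600) = (-0.1220, -0.2112, -0.0600)
eliminate P² terms by subtracting sphere 1 from 2 and 3
linear system: -0.7025x+0.4378y = 0.0078−0.0876z; -0.6936x+-0.4225y = 0.0053−0.0497z
det = 0.6005;  x = -0.0094+0.0979z,  y = 0.0028+-0.0431z
into |P−S₁|² = l²: 1.0114z² + 0.1236z + -0.1404 = 0;  Δ = 0.5834;  z = -0.4387 or 0.3165 → z<0 root = -0.4387
x = -0.0523, y = 0.0217

(-0.0523, 0.0217, -0.4387)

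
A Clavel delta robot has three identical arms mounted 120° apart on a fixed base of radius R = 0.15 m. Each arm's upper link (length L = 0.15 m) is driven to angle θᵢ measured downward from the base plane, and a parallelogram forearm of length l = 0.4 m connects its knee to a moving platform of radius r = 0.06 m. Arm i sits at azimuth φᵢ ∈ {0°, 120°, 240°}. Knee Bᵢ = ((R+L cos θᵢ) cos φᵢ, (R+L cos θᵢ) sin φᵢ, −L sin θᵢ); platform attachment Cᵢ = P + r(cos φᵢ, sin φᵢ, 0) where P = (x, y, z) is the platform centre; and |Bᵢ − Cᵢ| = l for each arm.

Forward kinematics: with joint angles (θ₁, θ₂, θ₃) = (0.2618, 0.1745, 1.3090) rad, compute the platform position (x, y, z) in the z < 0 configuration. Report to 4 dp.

φ1=0.0°: virtual centre (0.2349, 0.0000, -0.0388), radius l
centre 2 = (0.2377·cos120.0°, 0.2377·sin120.0°, -0.0260) = (-0.1189, 0.2059, -0.0260)
φ3=240.0°: virtual centre (-0.0644, -0.1116, -0.1449), radius l
subtract pairs → two planes through P
plane₁₂: -0.7075x+0.4117y+0.0256z = 0.0005
det = 0.4043;  x = 0.0192+-0.2019z,  y = 0.0342+-0.4090z
quadratic in z: (1.2081)z²+(0.1368)z+(-0.1108)=0, √Δ=0.7444 → z ∈ {-0.3647, 0.2515}; z = -0.3647 (taking z<0)
x = 0.0928, y = 0.1833

(0.0928, 0.1833, -0.3647)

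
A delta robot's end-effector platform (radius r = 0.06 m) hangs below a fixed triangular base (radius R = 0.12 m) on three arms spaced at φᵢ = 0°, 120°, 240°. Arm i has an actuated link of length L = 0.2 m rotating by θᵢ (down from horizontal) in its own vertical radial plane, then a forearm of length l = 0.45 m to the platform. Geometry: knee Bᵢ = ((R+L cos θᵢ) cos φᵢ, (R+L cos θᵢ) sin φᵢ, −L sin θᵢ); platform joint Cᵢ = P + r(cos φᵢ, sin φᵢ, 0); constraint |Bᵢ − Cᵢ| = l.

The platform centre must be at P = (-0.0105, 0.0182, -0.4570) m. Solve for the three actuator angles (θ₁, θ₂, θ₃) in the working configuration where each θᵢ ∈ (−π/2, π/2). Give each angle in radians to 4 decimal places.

rotate P by −φ1: (-0.0105, 0.0182, -0.4570)
  A cos θ + B sin θ = C:  0.0705·cos θ + -0.4570·sin θ = -0.1291
  γ=atan2(-0.4570,0.0705)=-1.4177;  ψ=arccos(-0.2792)=1.8538;  θ1=γ+ψ≈0.4361
φ2=120.0° → target in arm frame (0.0210, 0.0000)
  e−x'=0.0390;  (l²−L²−(e−x')²−y'²−z²)/2L = -0.1197
  γ=atan2(-0.4570,0.0390)=-1.4857;  ψ=arccos(-0.2609)=1.8348;  θ2=γ+ψ≈0.3491
rotate P by −φ3: (-0.0105, -0.0182, -0.4570)
  e−x'=0.0705;  (l²−L²−(e−x')²−y'²−z²)/2L = -0.1291
  √(A²+B²)=0.4624;  θ3 = -1.4177+1.8538 ≈ 0.4361

θ₁ = 0.4361, θ₂ = 0.3491, θ₃ = 0.4361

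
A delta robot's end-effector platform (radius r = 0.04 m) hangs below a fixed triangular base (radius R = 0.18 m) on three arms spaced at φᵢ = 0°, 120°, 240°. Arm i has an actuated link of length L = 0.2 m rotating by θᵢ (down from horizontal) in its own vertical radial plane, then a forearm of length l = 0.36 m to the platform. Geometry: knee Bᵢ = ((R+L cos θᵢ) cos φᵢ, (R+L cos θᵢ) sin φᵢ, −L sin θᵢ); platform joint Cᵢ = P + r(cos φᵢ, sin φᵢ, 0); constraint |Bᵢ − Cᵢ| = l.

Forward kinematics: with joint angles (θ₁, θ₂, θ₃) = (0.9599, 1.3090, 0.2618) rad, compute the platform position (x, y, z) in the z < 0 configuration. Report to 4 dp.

(-0.0164, -0.1492, -0.3478)

φ1=0.0°: virtual centre (0.2547, 0.0000, -0.1638), radius l
φ2=120.0°: virtual centre (-0.0959, 0.1661, -0.1932), radius l
arm 3 at φ=240.0°: (R−r)+L cos θ3 = 0.3332;  S3 = (-0.1666, -0.2885, -0.0518)
|S₂|²−|S₁|² = -0.0176;  |S₃|²−|S₁|² = 0.0220
linear system: -0.7012x+0.3321y = -0.0176−-0.0587z; -0.8426x+-0.5771y = 0.0220−0.2241z
Cramer: x(z) = 0.0042+0.0592z;  y(z) = -0.0442+0.3019z
sphere 1 gives Az²+Bz+C=0 with A=1.0946, B=0.2713, C=-0.0380;  B²−4AC=0.2402;  roots -0.3478, 0.0999;  negative root z = -0.3478
x = -0.0164, y = -0.1492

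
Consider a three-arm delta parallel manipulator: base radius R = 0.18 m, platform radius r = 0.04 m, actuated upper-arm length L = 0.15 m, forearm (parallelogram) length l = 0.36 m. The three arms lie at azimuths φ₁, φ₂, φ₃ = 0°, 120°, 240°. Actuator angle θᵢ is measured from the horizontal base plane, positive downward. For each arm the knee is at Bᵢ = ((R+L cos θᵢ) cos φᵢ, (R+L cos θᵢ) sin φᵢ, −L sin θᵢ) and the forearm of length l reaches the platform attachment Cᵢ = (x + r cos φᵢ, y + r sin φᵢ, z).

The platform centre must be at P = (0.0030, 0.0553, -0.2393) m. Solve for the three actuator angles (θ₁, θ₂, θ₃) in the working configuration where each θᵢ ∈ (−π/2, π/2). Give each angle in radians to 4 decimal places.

rotate P by −φ1: (0.0030, 0.0553, -0.2393)
  A cos θ + B sin θ = C:  0.1370·cos θ + -0.2393·sin θ = 0.0934
  √(A²+B²)=0.2757;  θ1 = -1.0508+1.2254 ≈ 0.1745
arm 2 (φ=120.0°): x'=0.0464, y'=-0.0302
  e−x'=0.0936;  (l²−L²−(e−x')²−y'²−z²)/2L = 0.1339
  γ=atan2(-0.2393,0.0936)=-1.1979;  ψ=arccos(0.5209)=1.0228;  θ2=γ+ψ≈-0.1751
φ3=240.0° → target in arm frame (-0.0494, -0.0251)
  A cos θ + B sin θ = C:  0.1894·cos θ + -0.2393·sin θ = 0.0445
  √(A²+B²)=0.3052;  θ3 = -0.9013+1.4246 ≈ 0.5233

θ₁ = 0.1745, θ₂ = -0.1751, θ₃ = 0.5233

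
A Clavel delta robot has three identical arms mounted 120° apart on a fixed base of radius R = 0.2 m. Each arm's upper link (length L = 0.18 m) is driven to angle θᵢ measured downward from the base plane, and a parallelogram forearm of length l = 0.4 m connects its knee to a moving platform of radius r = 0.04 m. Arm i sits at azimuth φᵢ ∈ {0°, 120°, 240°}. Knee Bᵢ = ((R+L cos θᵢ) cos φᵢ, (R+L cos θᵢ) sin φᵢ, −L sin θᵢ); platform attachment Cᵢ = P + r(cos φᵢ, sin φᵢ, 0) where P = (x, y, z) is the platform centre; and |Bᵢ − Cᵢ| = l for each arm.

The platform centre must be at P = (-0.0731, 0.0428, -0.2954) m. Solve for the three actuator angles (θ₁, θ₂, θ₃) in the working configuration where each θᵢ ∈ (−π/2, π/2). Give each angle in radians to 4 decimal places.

arm 1 (φ=0.0°): x'=-0.0731, y'=0.0428
  A cos θ + B sin θ = C:  0.2331·cos θ + -0.2954·sin θ = -0.0440
  √(A²+B²)=0.3763;  θ1 = -0.9027+1.6879 ≈ 0.7852
arm 2 (φ=120.0°): x'=0.0736, y'=0.0419
  A=0.0864, B=-0.2954, C=(l²−L²−A²−y'²−z²)/(2L)=0.0864
  √(A²+B²)=0.3078;  θ2 = -1.2863+1.2861 ≈ -0.0002
φ3=240.0° → target in arm frame (-0.0005, -0.0847)
  A cos θ + B sin θ = C:  0.1605·cos θ + -0.2954·sin θ = 0.0206
  θ3 = atan2(B,A) + arccos(C/0.3362) = 0.4366

θ₁ = 0.7852, θ₂ = -0.0002, θ₃ = 0.4366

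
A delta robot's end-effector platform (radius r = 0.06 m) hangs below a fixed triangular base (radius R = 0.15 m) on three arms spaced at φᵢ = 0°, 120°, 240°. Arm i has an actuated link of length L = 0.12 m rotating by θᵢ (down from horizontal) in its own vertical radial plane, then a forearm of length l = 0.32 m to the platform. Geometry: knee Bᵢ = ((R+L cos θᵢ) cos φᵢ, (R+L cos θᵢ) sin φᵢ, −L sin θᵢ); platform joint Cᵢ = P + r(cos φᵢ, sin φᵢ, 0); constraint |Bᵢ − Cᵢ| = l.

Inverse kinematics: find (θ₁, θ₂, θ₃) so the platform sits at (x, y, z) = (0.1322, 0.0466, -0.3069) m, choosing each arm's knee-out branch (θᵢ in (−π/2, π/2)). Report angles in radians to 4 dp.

φ1=0.0° → target in arm frame (0.1322, 0.0466)
  A=-0.0422, B=-0.3069, C=(l²−L²−A²−y'²−z²)/(2L)=-0.0423
  θ1 = atan2(B,A) + arccos(C/0.3098) = 0.0002
φ2=120.0° → target in arm frame (-0.0257, -0.1378)
  A cos θ + B sin θ = C:  0.1157·cos θ + -0.3069·sin θ = -0.1607
  θ2 = atan2(B,A) + arccos(C/0.3280) = 0.8727
rotate P by −φ3: (-0.1065, 0.0912, -0.3069)
  A=0.1965, B=-0.3069, C=(l²−L²−A²−y'²−z²)/(2L)=-0.2212
  √(A²+B²)=0.3644;  θ3 = -1.0014+2.2233 ≈ 1.2219

θ₁ = 0.0002, θ₂ = 0.8727, θ₃ = 1.2219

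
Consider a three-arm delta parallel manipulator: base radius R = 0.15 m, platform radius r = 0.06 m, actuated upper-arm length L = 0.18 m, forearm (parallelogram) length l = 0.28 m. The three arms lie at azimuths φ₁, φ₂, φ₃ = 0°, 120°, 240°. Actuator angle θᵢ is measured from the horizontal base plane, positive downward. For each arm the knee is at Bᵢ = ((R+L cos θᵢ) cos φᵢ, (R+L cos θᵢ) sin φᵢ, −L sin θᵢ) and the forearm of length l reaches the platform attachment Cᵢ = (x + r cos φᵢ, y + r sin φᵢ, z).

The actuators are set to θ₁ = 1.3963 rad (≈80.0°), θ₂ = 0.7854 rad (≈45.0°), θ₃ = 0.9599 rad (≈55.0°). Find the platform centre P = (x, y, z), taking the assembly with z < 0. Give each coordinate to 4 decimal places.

(-0.0956, 0.0229, -0.3529)

φ1=0.0°: virtual centre (0.1213, 0.0000, -0.1773), radius l
centre 2 = (0.2173·cos120.0°, 0.2173·sin120.0°, -0.1273) = (-0.1086, 0.1882, -0.1273)
φ3=240.0°: virtual centre (-0.0966, -0.1674, -0.1474), radius l
|centre ₂|²−|centre ₁|² = 0.0173;  |centre ₃|²−|centre ₁|² = 0.0130
[-0.4598 0.3763 0.1000]·P = 0.0173;  [-0.4357 -0.3347 0.0596]·P = 0.0130
det = 0.3179;  x = -0.0335+0.1759z,  y = 0.0049+-0.0508z
quadratic in z: (1.0335)z²+(0.2996)z+(-0.0230)=0, √Δ=0.4299 → z ∈ {-0.3529, 0.0630}; z = -0.3529 (taking z<0)
x = -0.0956, y = 0.0229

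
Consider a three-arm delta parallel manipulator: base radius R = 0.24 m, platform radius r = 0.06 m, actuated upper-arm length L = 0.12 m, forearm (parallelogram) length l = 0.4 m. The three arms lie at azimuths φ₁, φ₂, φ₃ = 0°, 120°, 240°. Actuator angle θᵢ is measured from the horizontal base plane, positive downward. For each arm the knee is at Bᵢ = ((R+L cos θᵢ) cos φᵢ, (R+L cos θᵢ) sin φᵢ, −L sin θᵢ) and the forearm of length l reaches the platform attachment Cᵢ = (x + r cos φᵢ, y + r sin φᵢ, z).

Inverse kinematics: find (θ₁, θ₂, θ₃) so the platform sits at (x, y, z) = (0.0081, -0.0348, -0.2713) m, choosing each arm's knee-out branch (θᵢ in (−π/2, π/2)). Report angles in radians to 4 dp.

θ₁ = 0.0003, θ₂ = 0.3494, θ₃ = -0.1750

rotate P by −φ1: (0.0081, -0.0348, -0.2713)
  A cos θ + B sin θ = C:  0.1719·cos θ + -0.2713·sin θ = 0.1718
  γ=atan2(-0.2713,0.1719)=-1.0060;  ψ=arccos(0.5350)=1.0063;  θ1=γ+ψ≈0.0003
rotate P by −φ2: (-0.0342, 0.0104, -0.2713)
  A cos θ + B sin θ = C:  0.2142·cos θ + -0.2713·sin θ = 0.1084
  γ=atan2(-0.2713,0.2142)=-0.9025;  ψ=arccos(0.3136)=1.2519;  θ2=γ+ψ≈0.3494
φ3=240.0° → target in arm frame (0.0261, 0.0244)
  e−x'=0.1539;  (l²−L²−(e−x')²−y'²−z²)/2L = 0.1988
  θ3 = atan2(B,A) + arccos(C/0.3119) = -0.1750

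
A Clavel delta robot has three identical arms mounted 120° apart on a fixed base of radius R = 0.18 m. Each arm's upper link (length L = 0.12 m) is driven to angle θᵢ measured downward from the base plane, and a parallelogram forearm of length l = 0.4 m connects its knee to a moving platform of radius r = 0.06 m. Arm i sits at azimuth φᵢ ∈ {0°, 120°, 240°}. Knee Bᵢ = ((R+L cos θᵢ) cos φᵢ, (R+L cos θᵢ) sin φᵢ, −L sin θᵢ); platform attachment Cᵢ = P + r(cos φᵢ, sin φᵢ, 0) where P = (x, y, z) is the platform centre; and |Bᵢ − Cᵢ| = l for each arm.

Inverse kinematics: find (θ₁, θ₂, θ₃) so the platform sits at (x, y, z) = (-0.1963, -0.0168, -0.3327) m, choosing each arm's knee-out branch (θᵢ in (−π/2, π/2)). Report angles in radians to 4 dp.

arm 1 (φ=0.0°): x'=-0.1963, y'=-0.0168
  A cos θ + B sin θ = C:  0.3163·cos θ + -0.3327·sin θ = -0.2726
  γ=atan2(-0.3327,0.3163)=-0.8107;  ψ=arccos(-0.5938)=2.2065;  θ1=γ+ψ≈1.3959
arm 2 (φ=120.0°): x'=0.0836, y'=0.1784
  e−x'=0.0364;  (l²−L²−(e−x')²−y'²−z²)/2L = 0.0073
  γ=atan2(-0.3327,0.0364)=-1.4618;  ψ=arccos(0.0219)=1.5489;  θ2=γ+ψ≈0.0871
φ3=240.0° → target in arm frame (0.1127, -0.1616)
  A cos θ + B sin θ = C:  0.0073·cos θ + -0.3327·sin θ = 0.0364
  √(A²+B²)=0.3328;  θ3 = -1.5489+1.4611 ≈ -0.0877

θ₁ = 1.3959, θ₂ = 0.0871, θ₃ = -0.0877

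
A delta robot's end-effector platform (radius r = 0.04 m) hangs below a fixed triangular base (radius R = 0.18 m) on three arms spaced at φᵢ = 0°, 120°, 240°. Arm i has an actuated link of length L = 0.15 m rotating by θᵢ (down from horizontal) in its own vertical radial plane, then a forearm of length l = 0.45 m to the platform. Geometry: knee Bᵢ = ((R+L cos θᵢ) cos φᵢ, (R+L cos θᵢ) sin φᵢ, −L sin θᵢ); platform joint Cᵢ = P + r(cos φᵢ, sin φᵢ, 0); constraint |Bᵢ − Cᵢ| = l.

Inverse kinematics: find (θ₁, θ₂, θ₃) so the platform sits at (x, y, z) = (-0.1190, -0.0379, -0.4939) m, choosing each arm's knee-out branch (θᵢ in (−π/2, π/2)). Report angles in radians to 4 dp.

θ₁ = 1.3965, θ₂ = 0.8728, θ₃ = 0.6110

rotate P by −φ1: (-0.1190, -0.0379, -0.4939)
  e−x'=0.2590;  (l²−L²−(e−x')²−y'²−z²)/2L = -0.4415
  θ1 = atan2(B,A) + arccos(C/0.5577) = 1.3965
φ2=120.0° → target in arm frame (0.0267, 0.1220)
  A=0.1133, B=-0.4939, C=(l²−L²−A²−y'²−z²)/(2L)=-0.3055
  θ2 = atan2(B,A) + arccos(C/0.5067) = 0.8728
rotate P by −φ3: (0.0923, -0.0841, -0.4939)
  A=0.0477, B=-0.4939, C=(l²−L²−A²−y'²−z²)/(2L)=-0.2443
  γ=atan2(-0.4939,0.0477)=-1.4746;  ψ=arccos(-0.4923)=2.0855;  θ3=γ+ψ≈0.6110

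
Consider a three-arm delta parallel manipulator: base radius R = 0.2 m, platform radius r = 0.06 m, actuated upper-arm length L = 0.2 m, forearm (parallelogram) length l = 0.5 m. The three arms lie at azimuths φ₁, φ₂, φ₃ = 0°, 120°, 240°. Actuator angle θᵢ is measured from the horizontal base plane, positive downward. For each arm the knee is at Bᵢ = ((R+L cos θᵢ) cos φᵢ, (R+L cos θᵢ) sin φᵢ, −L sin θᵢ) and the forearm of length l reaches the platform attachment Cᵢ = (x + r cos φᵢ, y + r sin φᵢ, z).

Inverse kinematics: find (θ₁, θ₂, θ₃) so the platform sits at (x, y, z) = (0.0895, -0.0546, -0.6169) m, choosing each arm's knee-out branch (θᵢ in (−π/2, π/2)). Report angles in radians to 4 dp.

θ₁ = 0.8730, θ₂ = 1.3965, θ₃ = 1.1348

φ1=0.0° → target in arm frame (0.0895, -0.0546)
  A cos θ + B sin θ = C:  0.0505·cos θ + -0.6169·sin θ = -0.4402
  √(A²+B²)=0.6190;  θ1 = -1.4891+2.3621 ≈ 0.8730
arm 2 (φ=120.0°): x'=-0.0920, y'=-0.0502
  e−x'=0.2320;  (l²−L²−(e−x')²−y'²−z²)/2L = -0.5673
  √(A²+B²)=0.6591;  θ2 = -1.2110+2.6075 ≈ 1.3965
arm 3 (φ=240.0°): x'=0.0025, y'=0.1048
  A cos θ + B sin θ = C:  0.1375·cos θ + -0.6169·sin θ = -0.5011
  γ=atan2(-0.6169,0.1375)=-1.3515;  ψ=arccos(-0.7929)=2.4863;  θ3=γ+ψ≈1.1348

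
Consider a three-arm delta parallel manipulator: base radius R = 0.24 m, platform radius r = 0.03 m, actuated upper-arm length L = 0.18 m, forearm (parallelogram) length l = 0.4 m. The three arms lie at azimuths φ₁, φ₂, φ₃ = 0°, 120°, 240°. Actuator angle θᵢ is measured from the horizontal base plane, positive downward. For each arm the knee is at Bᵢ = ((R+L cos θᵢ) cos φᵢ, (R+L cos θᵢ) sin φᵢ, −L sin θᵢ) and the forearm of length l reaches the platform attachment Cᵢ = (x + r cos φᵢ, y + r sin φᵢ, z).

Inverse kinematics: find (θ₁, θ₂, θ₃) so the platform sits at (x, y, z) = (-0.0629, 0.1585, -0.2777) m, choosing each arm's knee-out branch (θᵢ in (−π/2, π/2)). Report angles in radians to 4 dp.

θ₁ = 1.1347, θ₂ = -0.3491, θ₃ = 1.3090

rotate P by −φ1: (-0.0629, 0.1585, -0.2777)
  A=0.2729, B=-0.2777, C=(l²−L²−A²−y'²−z²)/(2L)=-0.1364
  √(A²+B²)=0.3893;  θ1 = -0.7941+1.9288 ≈ 1.1347
rotate P by −φ2: (0.1687, -0.0248, -0.2777)
  e−x'=0.0413;  (l²−L²−(e−x')²−y'²−z²)/2L = 0.1338
  θ2 = atan2(B,A) + arccos(C/0.2808) = -0.3491
φ3=240.0° → target in arm frame (-0.1058, -0.1337)
  A cos θ + B sin θ = C:  0.3158·cos θ + -0.2777·sin θ = -0.1865
  √(A²+B²)=0.4205;  θ3 = -0.7213+2.0303 ≈ 1.3090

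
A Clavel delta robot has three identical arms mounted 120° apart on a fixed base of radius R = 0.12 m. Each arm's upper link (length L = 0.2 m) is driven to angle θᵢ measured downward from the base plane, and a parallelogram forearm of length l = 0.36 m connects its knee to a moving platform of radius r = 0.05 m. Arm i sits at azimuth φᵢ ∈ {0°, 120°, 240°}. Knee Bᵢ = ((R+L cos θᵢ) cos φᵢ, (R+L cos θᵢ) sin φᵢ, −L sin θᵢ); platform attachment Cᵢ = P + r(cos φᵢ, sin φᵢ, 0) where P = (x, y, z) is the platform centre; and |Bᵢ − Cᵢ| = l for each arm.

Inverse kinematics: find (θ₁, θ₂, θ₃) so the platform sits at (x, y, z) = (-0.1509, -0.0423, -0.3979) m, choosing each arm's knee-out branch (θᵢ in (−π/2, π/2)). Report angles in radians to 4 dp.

rotate P by −φ1: (-0.1509, -0.0423, -0.3979)
  e−x'=0.2209;  (l²−L²−(e−x')²−y'²−z²)/2L = -0.2983
  γ=atan2(-0.3979,0.2209)=-1.0640;  ψ=arccos(-0.6554)=2.2855;  θ1=γ+ψ≈1.2215
rotate P by −φ2: (0.0388, 0.1518, -0.3979)
  A=0.0312, B=-0.3979, C=(l²−L²−A²−y'²−z²)/(2L)=-0.2319
  γ=atan2(-0.3979,0.0312)=-1.4926;  ψ=arccos(-0.5810)=2.1907;  θ2=γ+ψ≈0.6981
rotate P by −φ3: (0.1121, -0.1095, -0.3979)
  A cos θ + B sin θ = C:  -0.0421·cos θ + -0.3979·sin θ = -0.2062
  √(A²+B²)=0.4001;  θ3 = -1.6762+2.1123 ≈ 0.4361

θ₁ = 1.2215, θ₂ = 0.6981, θ₃ = 0.4361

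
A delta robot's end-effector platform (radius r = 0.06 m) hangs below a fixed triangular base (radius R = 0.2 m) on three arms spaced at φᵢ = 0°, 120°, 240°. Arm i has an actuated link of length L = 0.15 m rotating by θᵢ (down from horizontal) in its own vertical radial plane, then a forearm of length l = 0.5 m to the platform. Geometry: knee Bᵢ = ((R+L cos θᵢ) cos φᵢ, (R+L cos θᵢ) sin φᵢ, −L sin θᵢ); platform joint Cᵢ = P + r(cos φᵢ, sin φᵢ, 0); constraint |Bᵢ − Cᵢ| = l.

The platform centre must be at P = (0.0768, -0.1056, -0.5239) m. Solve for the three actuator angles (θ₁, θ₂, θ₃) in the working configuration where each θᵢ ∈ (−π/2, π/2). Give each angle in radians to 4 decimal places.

θ₁ = 0.5233, θ₂ = 1.2215, θ₃ = 0.6108

φ1=0.0° → target in arm frame (0.0768, -0.1056)
  e−x'=0.0632;  (l²−L²−(e−x')²−y'²−z²)/2L = -0.2071
  θ1 = atan2(B,A) + arccos(C/0.5277) = 0.5233
arm 2 (φ=120.0°): x'=-0.1299, y'=-0.0137
  A cos θ + B sin θ = C:  0.2699·cos θ + -0.5239·sin θ = -0.3999
  γ=atan2(-0.5239,0.2699)=-1.0952;  ψ=arccos(-0.6786)=2.3167;  θ2=γ+ψ≈1.2215
arm 3 (φ=240.0°): x'=0.0531, y'=0.1193
  A cos θ + B sin θ = C:  0.0869·cos θ + -0.5239·sin θ = -0.2292
  θ3 = atan2(B,A) + arccos(C/0.5311) = 0.6108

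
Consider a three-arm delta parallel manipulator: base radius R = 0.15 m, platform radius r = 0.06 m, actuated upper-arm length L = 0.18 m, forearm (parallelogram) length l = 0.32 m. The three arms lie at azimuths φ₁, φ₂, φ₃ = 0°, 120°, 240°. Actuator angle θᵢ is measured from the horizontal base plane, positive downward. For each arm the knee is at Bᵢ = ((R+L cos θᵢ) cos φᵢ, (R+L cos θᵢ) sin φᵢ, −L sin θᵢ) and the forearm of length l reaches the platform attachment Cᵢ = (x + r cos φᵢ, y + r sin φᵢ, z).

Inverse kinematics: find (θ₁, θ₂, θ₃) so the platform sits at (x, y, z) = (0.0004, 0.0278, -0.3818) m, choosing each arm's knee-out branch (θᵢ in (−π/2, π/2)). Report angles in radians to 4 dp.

arm 1 (φ=0.0°): x'=0.0004, y'=0.0278
  e−x'=0.0896;  (l²−L²−(e−x')²−y'²−z²)/2L = -0.2349
  θ1 = atan2(B,A) + arccos(C/0.3922) = 0.8728
arm 2 (φ=120.0°): x'=0.0239, y'=-0.0142
  A=0.0661, B=-0.3818, C=(l²−L²−A²−y'²−z²)/(2L)=-0.2232
  θ2 = atan2(B,A) + arccos(C/0.3875) = 0.7853
φ3=240.0° → target in arm frame (-0.0243, -0.0136)
  A=0.1143, B=-0.3818, C=(l²−L²−A²−y'²−z²)/(2L)=-0.2473
  θ3 = atan2(B,A) + arccos(C/0.3985) = 0.9601

θ₁ = 0.8728, θ₂ = 0.7853, θ₃ = 0.9601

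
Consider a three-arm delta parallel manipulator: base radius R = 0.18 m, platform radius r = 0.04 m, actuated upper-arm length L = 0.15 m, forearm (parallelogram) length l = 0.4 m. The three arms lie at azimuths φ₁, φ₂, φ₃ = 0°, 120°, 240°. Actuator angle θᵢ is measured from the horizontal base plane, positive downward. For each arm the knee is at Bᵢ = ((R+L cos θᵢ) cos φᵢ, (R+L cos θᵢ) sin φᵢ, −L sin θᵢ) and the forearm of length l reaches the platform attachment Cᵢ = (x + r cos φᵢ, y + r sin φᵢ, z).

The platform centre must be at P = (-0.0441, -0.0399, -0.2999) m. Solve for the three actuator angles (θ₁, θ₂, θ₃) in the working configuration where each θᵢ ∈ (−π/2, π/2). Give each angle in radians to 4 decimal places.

θ₁ = 0.4359, θ₂ = 0.2616, θ₃ = -0.1747

φ1=0.0° → target in arm frame (-0.0441, -0.0399)
  A cos θ + B sin θ = C:  0.1841·cos θ + -0.2999·sin θ = 0.0403
  θ1 = atan2(B,A) + arccos(C/0.3519) = 0.4359
arm 2 (φ=120.0°): x'=-0.0125, y'=0.0581
  e−x'=0.1525;  (l²−L²−(e−x')²−y'²−z²)/2L = 0.0697
  θ2 = atan2(B,A) + arccos(C/0.3364) = 0.2616
rotate P by −φ3: (0.0566, -0.0182, -0.2999)
  A=0.0834, B=-0.2999, C=(l²−L²−A²−y'²−z²)/(2L)=0.1342
  γ=atan2(-0.2999,0.0834)=-1.2996;  ψ=arccos(0.4313)=1.1249;  θ3=γ+ψ≈-0.1747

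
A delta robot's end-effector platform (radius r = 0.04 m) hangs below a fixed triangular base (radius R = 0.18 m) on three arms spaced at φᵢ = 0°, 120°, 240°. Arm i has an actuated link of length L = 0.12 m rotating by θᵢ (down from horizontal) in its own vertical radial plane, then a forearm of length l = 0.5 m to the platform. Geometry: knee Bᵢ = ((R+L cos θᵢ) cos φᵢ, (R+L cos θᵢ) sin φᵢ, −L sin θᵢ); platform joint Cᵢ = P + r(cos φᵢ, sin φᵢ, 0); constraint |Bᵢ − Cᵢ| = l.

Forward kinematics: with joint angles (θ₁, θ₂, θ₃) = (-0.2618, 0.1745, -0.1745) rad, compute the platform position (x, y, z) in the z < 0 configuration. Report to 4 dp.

(0.0326, -0.0386, -0.4146)

S1 = (0.2559·cos0.0°, 0.2559·sin0.0°, 0.0311) = (0.2559, 0.0000, 0.0311)
φ2=120.0°: virtual centre (-0.1291, 0.2236, -0.0208), radius l
φ3=240.0°: virtual centre (-0.1291, -0.2236, 0.0208), radius l
|S₂|²−|S₁|² = 0.0006;  |S₃|²−|S₁|² = 0.0006
[-0.7700 0.4472 -0.1038]·P = 0.0006;  [-0.7700 -0.4472 -0.0204]·P = 0.0006
Cramer: x(z) = -0.0008-0.0807z;  y(z) = 0.0000+0.0932z
quadratic in z: (1.0152)z²+(-0.0207)z+(-0.1831)=0, √Δ=0.8626 → z ∈ {-0.4146, 0.4350}; z = -0.4146 (taking z<0)
x = 0.0326, y = -0.0386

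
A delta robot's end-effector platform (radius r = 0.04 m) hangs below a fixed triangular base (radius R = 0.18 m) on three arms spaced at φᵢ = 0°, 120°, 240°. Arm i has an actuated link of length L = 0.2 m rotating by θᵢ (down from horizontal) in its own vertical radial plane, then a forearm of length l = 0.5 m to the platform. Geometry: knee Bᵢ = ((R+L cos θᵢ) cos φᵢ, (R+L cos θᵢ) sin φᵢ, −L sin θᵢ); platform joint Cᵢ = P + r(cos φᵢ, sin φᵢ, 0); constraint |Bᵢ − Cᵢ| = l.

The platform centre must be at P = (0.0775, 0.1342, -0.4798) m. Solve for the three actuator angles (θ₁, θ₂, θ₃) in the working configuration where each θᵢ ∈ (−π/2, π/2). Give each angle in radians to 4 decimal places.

φ1=0.0° → target in arm frame (0.0775, 0.1342)
  A=0.0625, B=-0.4798, C=(l²−L²−A²−y'²−z²)/(2L)=-0.1053
  θ1 = atan2(B,A) + arccos(C/0.4839) = 0.3489
φ2=120.0° → target in arm frame (0.0775, -0.1342)
  A cos θ + B sin θ = C:  0.0625·cos θ + -0.4798·sin θ = -0.1053
  √(A²+B²)=0.4839;  θ2 = -1.4412+1.7902 ≈ 0.3490
rotate P by −φ3: (-0.1550, 0.0000, -0.4798)
  A=0.2950, B=-0.4798, C=(l²−L²−A²−y'²−z²)/(2L)=-0.2680
  √(A²+B²)=0.5632;  θ3 = -1.0196+2.0668 ≈ 1.0472

θ₁ = 0.3489, θ₂ = 0.3490, θ₃ = 1.0472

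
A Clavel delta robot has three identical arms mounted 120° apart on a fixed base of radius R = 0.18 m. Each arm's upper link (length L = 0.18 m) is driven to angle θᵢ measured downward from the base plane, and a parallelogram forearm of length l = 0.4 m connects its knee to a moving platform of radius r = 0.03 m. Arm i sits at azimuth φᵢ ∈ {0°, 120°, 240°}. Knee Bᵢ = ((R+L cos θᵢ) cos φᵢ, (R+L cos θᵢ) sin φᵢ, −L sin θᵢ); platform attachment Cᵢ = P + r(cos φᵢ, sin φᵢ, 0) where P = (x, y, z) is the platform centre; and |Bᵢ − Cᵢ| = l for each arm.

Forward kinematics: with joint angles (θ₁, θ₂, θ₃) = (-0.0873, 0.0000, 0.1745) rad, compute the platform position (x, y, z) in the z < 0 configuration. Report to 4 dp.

arm 1 at φ=0.0°: (R−r)+L cos θ1 = 0.3293;  centre 1 = (0.3293, 0.0000, 0.0157)
φ2=120.0°: virtual centre (-0.1650, 0.2858, 0.0000), radius l
arm 3 at φ=240.0°: (R−r)+L cos θ3 = 0.3273;  centre 3 = (-0.1636, -0.2834, -0.0313)
|centre ₂|²−|centre ₁|² = 0.0002;  |centre ₃|²−|centre ₁|² = -0.0006
[-0.9886 0.5716 -0.0314]·P = 0.0002;  [-0.9859 -0.5668 -0.0939]·P = -0.0006
det = 1.1239;  x = 0.0002+-0.0636z,  y = 0.0007+-0.0551z
into |P−centre ₁|² = l²: 1.0071z² + 0.0104z + -0.0514 = 0;  Δ = 0.2073;  z = -0.2312 or 0.2209 → z<0 root = -0.2312
x = 0.0149, y = 0.0135

(0.0149, 0.0135, -0.2312)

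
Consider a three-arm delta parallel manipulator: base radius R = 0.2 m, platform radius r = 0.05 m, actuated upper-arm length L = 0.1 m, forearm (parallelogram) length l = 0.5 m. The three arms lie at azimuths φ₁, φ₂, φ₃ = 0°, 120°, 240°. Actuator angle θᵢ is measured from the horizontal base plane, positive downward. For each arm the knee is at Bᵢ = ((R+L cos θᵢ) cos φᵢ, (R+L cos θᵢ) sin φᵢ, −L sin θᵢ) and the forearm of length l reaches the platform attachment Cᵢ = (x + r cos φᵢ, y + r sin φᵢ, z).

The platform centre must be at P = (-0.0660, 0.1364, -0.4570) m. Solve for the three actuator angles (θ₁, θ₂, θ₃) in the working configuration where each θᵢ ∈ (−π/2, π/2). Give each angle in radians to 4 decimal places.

rotate P by −φ1: (-0.0660, 0.1364, -0.4570)
  A=0.2160, B=-0.4570, C=(l²−L²−A²−y'²−z²)/(2L)=-0.1705
  γ=atan2(-0.4570,0.2160)=-1.1293;  ψ=arccos(-0.3374)=1.9150;  θ1=γ+ψ≈0.7857
rotate P by −φ2: (0.1511, -0.0110, -0.4570)
  e−x'=-0.0011;  (l²−L²−(e−x')²−y'²−z²)/2L = 0.1551
  θ2 = atan2(B,A) + arccos(C/0.4570) = -0.3488
φ3=240.0° → target in arm frame (-0.0851, -0.1254)
  A=0.2351, B=-0.4570, C=(l²−L²−A²−y'²−z²)/(2L)=-0.1992
  γ=atan2(-0.4570,0.2351)=-1.0956;  ψ=arccos(-0.3877)=1.9689;  θ3=γ+ψ≈0.8733

θ₁ = 0.7857, θ₂ = -0.3488, θ₃ = 0.8733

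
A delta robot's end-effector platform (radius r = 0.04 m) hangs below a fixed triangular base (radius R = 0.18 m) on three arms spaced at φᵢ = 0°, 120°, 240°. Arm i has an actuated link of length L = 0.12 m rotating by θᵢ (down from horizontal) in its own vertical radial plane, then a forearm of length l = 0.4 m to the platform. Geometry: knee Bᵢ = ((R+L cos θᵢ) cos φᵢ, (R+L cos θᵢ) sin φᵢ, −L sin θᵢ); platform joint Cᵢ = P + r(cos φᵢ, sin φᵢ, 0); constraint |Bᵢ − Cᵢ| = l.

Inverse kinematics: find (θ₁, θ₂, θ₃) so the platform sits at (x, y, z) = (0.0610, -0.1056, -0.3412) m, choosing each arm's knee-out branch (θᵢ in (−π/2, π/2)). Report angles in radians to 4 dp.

arm 1 (φ=0.0°): x'=0.0610, y'=-0.1056
  e−x'=0.0790;  (l²−L²−(e−x')²−y'²−z²)/2L = 0.0491
  √(A²+B²)=0.3502;  θ1 = -1.3433+1.4301 ≈ 0.0868
rotate P by −φ2: (-0.1220, 0.0000, -0.3412)
  A=0.2620, B=-0.3412, C=(l²−L²−A²−y'²−z²)/(2L)=-0.1643
  γ=atan2(-0.3412,0.2620)=-0.9160;  ψ=arccos(-0.3820)=1.9628;  θ2=γ+ψ≈1.0467
arm 3 (φ=240.0°): x'=0.0610, y'=0.1056
  A cos θ + B sin θ = C:  0.0790·cos θ + -0.3412·sin θ = 0.0491
  γ=atan2(-0.3412,0.0790)=-1.3431;  ψ=arccos(0.1401)=1.4302;  θ3=γ+ψ≈0.0871

θ₁ = 0.0868, θ₂ = 1.0467, θ₃ = 0.0871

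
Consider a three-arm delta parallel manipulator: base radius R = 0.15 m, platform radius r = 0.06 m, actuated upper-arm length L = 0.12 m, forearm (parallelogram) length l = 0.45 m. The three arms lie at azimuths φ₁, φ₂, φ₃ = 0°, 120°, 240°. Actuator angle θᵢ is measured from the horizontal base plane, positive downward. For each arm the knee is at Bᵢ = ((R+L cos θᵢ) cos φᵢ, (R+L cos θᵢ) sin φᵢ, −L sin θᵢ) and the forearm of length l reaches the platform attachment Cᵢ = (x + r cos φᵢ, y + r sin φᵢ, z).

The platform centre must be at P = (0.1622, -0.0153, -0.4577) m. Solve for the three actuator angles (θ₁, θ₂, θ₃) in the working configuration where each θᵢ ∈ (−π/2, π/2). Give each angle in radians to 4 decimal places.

θ₁ = 0.0873, θ₂ = 1.0473, θ₃ = 0.9598

φ1=0.0° → target in arm frame (0.1622, -0.0153)
  A cos θ + B sin θ = C:  -0.0722·cos θ + -0.4577·sin θ = -0.1118
  √(A²+B²)=0.4634;  θ1 = -1.7273+1.8145 ≈ 0.0873
φ2=120.0° → target in arm frame (-0.0944, -0.1328)
  e−x'=0.1844;  (l²−L²−(e−x')²−y'²−z²)/2L = -0.3042
  √(A²+B²)=0.4934;  θ2 = -1.1879+2.2352 ≈ 1.0473
rotate P by −φ3: (-0.0678, 0.1481, -0.4577)
  e−x'=0.1578;  (l²−L²−(e−x')²−y'²−z²)/2L = -0.2844
  γ=atan2(-0.4577,0.1578)=-1.2387;  ψ=arccos(-0.5873)=2.1985;  θ3=γ+ψ≈0.9598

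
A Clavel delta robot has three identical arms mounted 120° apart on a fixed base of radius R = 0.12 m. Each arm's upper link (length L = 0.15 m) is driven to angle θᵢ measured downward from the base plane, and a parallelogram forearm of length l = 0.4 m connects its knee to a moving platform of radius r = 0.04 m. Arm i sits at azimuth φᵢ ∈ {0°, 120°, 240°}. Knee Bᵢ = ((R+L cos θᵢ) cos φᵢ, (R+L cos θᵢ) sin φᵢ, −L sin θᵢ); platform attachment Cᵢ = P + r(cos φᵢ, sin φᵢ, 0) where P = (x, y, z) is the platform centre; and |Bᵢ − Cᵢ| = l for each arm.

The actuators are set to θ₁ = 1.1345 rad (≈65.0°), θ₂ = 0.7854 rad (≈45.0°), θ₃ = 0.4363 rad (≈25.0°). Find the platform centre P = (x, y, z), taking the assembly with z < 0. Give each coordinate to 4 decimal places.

arm 1 at φ=0.0°: e+L cos θ1 = 0.1434;  centre 1 = (0.1434, 0.0000, -0.1359)
φ2=120.0°: virtual centre (-0.0930, 0.1611, -0.1061), radius l
φ3=240.0°: virtual centre (-0.1080, -0.1870, -0.0634), radius l
|centre ₂|²−|centre ₁|² = 0.0068;  |centre ₃|²−|centre ₁|² = 0.0116
[-0.4728 0.3223 0.0598]·P = 0.0068;  [-0.5027 -0.3740 0.1451]·P = 0.0116
Cramer: x(z) = -0.0186+0.2040z;  y(z) = -0.0061+0.1138z
sphere 1 gives Az²+Bz+C=0 with A=1.0546, B=0.2044, C=-0.1152;  B²−4AC=0.5279;  roots -0.4414, 0.2476;  negative root z = -0.4414
x = -0.1086, y = -0.0563

(-0.1086, -0.0563, -0.4414)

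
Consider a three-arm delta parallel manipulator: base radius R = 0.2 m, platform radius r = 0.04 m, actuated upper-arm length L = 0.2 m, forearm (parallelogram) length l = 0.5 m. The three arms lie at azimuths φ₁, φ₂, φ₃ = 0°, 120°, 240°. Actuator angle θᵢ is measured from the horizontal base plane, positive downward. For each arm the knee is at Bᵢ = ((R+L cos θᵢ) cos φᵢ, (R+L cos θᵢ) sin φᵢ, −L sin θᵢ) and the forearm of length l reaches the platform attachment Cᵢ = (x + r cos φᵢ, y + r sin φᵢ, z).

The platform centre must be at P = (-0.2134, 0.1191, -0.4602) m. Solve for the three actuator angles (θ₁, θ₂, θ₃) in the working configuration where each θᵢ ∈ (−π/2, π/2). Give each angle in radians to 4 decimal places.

arm 1 (φ=0.0°): x'=-0.2134, y'=0.1191
  A=0.3734, B=-0.4602, C=(l²−L²−A²−y'²−z²)/(2L)=-0.3885
  γ=atan2(-0.4602,0.3734)=-0.8892;  ψ=arccos(-0.6555)=2.2857;  θ1=γ+ψ≈1.3965
arm 2 (φ=120.0°): x'=0.2098, y'=0.1253
  A cos θ + B sin θ = C:  -0.0498·cos θ + -0.4602·sin θ = -0.0499
  √(A²+B²)=0.4629;  θ2 = -1.6787+1.6788 ≈ 0.0001
φ3=240.0° → target in arm frame (0.0036, -0.2444)
  e−x'=0.1564;  (l²−L²−(e−x')²−y'²−z²)/2L = -0.2149
  γ=atan2(-0.4602,0.1564)=-1.2431;  ψ=arccos(-0.4422)=2.0288;  θ3=γ+ψ≈0.7857

θ₁ = 1.3965, θ₂ = 0.0001, θ₃ = 0.7857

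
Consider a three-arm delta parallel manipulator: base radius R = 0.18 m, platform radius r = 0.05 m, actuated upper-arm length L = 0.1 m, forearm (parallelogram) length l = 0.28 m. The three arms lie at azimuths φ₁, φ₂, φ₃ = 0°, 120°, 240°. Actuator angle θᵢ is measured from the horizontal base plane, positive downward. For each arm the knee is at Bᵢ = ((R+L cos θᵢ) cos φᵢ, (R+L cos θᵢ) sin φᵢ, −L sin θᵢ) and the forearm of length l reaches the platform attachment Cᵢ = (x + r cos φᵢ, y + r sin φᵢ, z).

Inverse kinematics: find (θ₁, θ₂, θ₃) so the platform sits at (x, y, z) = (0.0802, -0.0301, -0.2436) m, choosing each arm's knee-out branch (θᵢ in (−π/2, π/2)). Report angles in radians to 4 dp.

θ₁ = 0.0873, θ₂ = 1.2221, θ₃ = 0.8731

arm 1 (φ=0.0°): x'=0.0802, y'=-0.0301
  e−x'=0.0498;  (l²−L²−(e−x')²−y'²−z²)/2L = 0.0284
  γ=atan2(-0.2436,0.0498)=-1.3691;  ψ=arccos(0.1141)=1.4565;  θ1=γ+ψ≈0.0873
arm 2 (φ=120.0°): x'=-0.0662, y'=-0.0544
  A=0.1962, B=-0.2436, C=(l²−L²−A²−y'²−z²)/(2L)=-0.1619
  γ=atan2(-0.2436,0.1962)=-0.8928;  ψ=arccos(-0.5177)=2.1149;  θ2=γ+ψ≈1.2221
φ3=240.0° → target in arm frame (-0.0140, 0.0845)
  A=0.1440, B=-0.2436, C=(l²−L²−A²−y'²−z²)/(2L)=-0.0941
  √(A²+B²)=0.2830;  θ3 = -1.0368+1.9099 ≈ 0.8731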